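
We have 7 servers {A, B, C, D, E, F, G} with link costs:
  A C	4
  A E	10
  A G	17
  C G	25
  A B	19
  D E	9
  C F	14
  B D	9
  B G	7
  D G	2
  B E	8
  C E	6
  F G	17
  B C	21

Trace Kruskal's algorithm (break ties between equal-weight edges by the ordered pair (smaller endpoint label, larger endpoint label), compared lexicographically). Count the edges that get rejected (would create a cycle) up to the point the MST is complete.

Kruskal's algorithm — process edges by increasing weight (ties by edge label):
D G (2): add. Components now {A} {B} {C} {D,G} {E} {F}
A C (4): add. Components now {A,C} {B} {D,G} {E} {F}
C E (6): add. Components now {A,C,E} {B} {D,G} {F}
B G (7): add. Components now {A,C,E} {B,D,G} {F}
B E (8): add. Components now {A,B,C,D,E,G} {F}
B D (9): skip — B and D already connected.
D E (9): skip — D and E already connected.
A E (10): skip — A and E already connected.
C F (14): add. Components now {A,B,C,D,E,F,G}
Edges rejected before the tree was complete: 3.

3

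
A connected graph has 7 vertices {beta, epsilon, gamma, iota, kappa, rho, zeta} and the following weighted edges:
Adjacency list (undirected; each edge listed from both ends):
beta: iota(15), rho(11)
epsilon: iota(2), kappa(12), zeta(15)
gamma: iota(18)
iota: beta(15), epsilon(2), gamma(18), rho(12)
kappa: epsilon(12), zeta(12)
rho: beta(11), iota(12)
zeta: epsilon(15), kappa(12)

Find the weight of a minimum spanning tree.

67

Kruskal: consider edges lightest-first.
epsilon-iota (2): add. Components now {epsilon,iota} {kappa} {zeta} {beta} {gamma} {rho}
beta-rho (11): add. Components now {epsilon,iota} {kappa} {zeta} {beta,rho} {gamma}
epsilon-kappa (12): add. Components now {epsilon,iota,kappa} {zeta} {beta,rho} {gamma}
iota-rho (12): add. Components now {beta,epsilon,iota,kappa,rho} {zeta} {gamma}
kappa-zeta (12): add. Components now {beta,epsilon,iota,kappa,rho,zeta} {gamma}
beta-iota (15): skip — beta and iota already connected.
epsilon-zeta (15): skip — epsilon and zeta already connected.
gamma-iota (18): add. Components now {beta,epsilon,gamma,iota,kappa,rho,zeta}
MST edges: epsilon-iota, beta-rho, epsilon-kappa, iota-rho, kappa-zeta, gamma-iota; total weight 2+11+12+12+12+18 = 67.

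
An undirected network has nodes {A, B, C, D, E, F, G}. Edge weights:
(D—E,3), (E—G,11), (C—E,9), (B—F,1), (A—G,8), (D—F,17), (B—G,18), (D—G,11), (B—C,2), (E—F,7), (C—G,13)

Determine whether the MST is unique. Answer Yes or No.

No

Kruskal: consider edges lightest-first.
B—F (1): add. Components now {A} {B,F} {C} {D} {E} {G}
B—C (2): add. Components now {A} {B,C,F} {D} {E} {G}
D—E (3): add. Components now {A} {B,C,F} {D,E} {G}
E—F (7): add. Components now {A} {B,C,D,E,F} {G}
A—G (8): add. Components now {A,G} {B,C,D,E,F}
C—E (9): skip — C and E already connected.
D—G (11): add. Components now {A,B,C,D,E,F,G}
Non-tree edge E—G has weight 11, equal to the heaviest edge on its tree cycle — swapping gives another MST of the same weight. Not unique.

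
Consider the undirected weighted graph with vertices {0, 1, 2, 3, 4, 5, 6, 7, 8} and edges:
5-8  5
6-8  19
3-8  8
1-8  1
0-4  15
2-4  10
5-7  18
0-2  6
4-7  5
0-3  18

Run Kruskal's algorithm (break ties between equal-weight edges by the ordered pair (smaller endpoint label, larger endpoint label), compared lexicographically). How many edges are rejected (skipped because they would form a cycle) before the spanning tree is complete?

2

Kruskal's algorithm — process edges by increasing weight (ties by edge label):
1-8 (1): add — endpoints in different components.
4-7 (5): add — endpoints in different components.
5-8 (5): add — endpoints in different components.
0-2 (6): add — endpoints in different components.
3-8 (8): add — endpoints in different components.
2-4 (10): add — endpoints in different components.
0-4 (15): skip — 0 and 4 already connected.
0-3 (18): add — endpoints in different components.
5-7 (18): skip — 5 and 7 already connected.
6-8 (19): add — endpoints in different components.
Edges rejected before the tree was complete: 2.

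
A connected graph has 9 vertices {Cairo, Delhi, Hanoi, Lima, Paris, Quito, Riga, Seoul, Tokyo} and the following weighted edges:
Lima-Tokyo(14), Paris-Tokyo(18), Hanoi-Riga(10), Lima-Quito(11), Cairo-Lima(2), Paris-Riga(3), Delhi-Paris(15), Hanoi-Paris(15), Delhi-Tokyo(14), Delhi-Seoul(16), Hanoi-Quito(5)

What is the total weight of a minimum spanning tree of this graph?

75

Sort edges by weight, then run Kruskal:
Cairo-Lima (2): add — endpoints in different components.
Paris-Riga (3): add — endpoints in different components.
Hanoi-Quito (5): add — endpoints in different components.
Hanoi-Riga (10): add — endpoints in different components.
Lima-Quito (11): add — endpoints in different components.
Delhi-Tokyo (14): add — endpoints in different components.
Lima-Tokyo (14): add — endpoints in different components.
Delhi-Paris (15): skip — Delhi and Paris already connected.
Hanoi-Paris (15): skip — Paris and Hanoi already connected.
Delhi-Seoul (16): add — endpoints in different components.
MST edges: Cairo-Lima, Paris-Riga, Hanoi-Quito, Hanoi-Riga, Lima-Quito, Delhi-Tokyo, Lima-Tokyo, Delhi-Seoul; total weight 2+3+5+10+11+14+14+16 = 75.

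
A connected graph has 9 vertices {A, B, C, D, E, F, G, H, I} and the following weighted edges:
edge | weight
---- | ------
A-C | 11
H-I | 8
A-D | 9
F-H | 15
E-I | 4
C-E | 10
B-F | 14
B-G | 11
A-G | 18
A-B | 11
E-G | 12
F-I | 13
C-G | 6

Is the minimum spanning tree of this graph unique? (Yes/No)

No

Kruskal: consider edges lightest-first.
E-I (4): add — endpoints in different components.
C-G (6): add — endpoints in different components.
H-I (8): add — endpoints in different components.
A-D (9): add — endpoints in different components.
C-E (10): add — endpoints in different components.
A-B (11): add — endpoints in different components.
A-C (11): add — endpoints in different components.
B-G (11): skip — B and G already connected.
E-G (12): skip — E and G already connected.
F-I (13): add — endpoints in different components.
Non-tree edge B-G has weight 11, equal to the heaviest edge on its tree cycle — swapping gives another MST of the same weight. Not unique.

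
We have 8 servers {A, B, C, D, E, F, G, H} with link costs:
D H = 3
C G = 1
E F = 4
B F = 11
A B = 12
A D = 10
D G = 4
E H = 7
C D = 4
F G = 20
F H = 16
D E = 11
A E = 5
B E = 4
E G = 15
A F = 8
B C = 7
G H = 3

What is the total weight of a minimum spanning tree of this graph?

Sort edges by weight, then run Kruskal:
C G (1): add — endpoints in different components.
D H (3): add — endpoints in different components.
G H (3): add — endpoints in different components.
B E (4): add — endpoints in different components.
C D (4): skip — C and D already connected.
D G (4): skip — D and G already connected.
E F (4): add — endpoints in different components.
A E (5): add — endpoints in different components.
B C (7): add — endpoints in different components.
MST edges: C G, D H, G H, B E, E F, A E, B C; total weight 1+3+3+4+4+5+7 = 27.

27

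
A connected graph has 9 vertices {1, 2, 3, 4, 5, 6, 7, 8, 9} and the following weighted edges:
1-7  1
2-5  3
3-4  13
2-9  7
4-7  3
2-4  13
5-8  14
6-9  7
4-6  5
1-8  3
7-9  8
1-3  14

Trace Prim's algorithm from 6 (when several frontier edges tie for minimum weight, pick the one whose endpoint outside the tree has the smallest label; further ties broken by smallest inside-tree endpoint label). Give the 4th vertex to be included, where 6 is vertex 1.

Grow the tree from 6 using Prim:
Step 1: cheapest edge leaving the tree is 4-6 (5); add 4.
Step 2: cheapest edge leaving the tree is 4-7 (3); add 7.
Step 3: cheapest edge leaving the tree is 1-7 (1); add 1.
Step 4: cheapest edge leaving the tree is 1-8 (3); add 8.
Step 5: cheapest edge leaving the tree is 6-9 (7); add 9.
Step 6: cheapest edge leaving the tree is 2-9 (7); add 2.
Step 7: cheapest edge leaving the tree is 2-5 (3); add 5.
Step 8: cheapest edge leaving the tree is 3-4 (13); add 3.
Vertex order: 6, 4, 7, 1, 8, 9, 2, 5, 3. The 4th vertex is 1.

1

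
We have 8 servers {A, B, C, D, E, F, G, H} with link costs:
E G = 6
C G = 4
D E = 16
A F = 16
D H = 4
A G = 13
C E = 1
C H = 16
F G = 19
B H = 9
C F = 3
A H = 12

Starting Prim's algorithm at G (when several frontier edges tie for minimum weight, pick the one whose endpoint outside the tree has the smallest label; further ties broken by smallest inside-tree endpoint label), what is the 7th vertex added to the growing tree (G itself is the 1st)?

D

Grow the tree from G using Prim:
Step 1: cheapest edge leaving the tree is C G (4); add C.
Step 2: cheapest edge leaving the tree is C E (1); add E.
Step 3: cheapest edge leaving the tree is C F (3); add F.
Step 4: cheapest edge leaving the tree is A G (13); add A.
Step 5: cheapest edge leaving the tree is A H (12); add H.
Step 6: cheapest edge leaving the tree is D H (4); add D.
Step 7: cheapest edge leaving the tree is B H (9); add B.
Vertex order: G, C, E, F, A, H, D, B. The 7th vertex is D.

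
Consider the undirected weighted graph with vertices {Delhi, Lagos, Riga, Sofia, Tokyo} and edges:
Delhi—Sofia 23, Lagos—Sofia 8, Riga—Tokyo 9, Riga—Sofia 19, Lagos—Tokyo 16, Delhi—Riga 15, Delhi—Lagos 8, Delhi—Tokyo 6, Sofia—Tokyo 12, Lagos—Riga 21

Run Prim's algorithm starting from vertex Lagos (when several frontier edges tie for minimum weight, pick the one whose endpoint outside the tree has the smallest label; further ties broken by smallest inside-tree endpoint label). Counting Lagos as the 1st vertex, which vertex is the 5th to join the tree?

Riga

Grow the tree from Lagos using Prim:
Step 1: frontier [Delhi—Lagos 8, Lagos—Sofia 8, Lagos—Tokyo 16, Lagos—Riga 21] → take Delhi—Lagos (8); add Delhi.
Step 2: frontier [Delhi—Tokyo 6, Delhi—Riga 15, Delhi—Sofia 23, Lagos—Sofia 8, Lagos—Tokyo 16, Lagos—Riga 21] → take Delhi—Tokyo (6); add Tokyo.
Step 3: frontier [Delhi—Riga 15, Delhi—Sofia 23, Lagos—Sofia 8, Lagos—Riga 21, Riga—Tokyo 9, Sofia—Tokyo 12] → take Lagos—Sofia (8); add Sofia.
Step 4: frontier [Delhi—Riga 15, Lagos—Riga 21, Riga—Sofia 19, Riga—Tokyo 9] → take Riga—Tokyo (9); add Riga.
Vertex order: Lagos, Delhi, Tokyo, Sofia, Riga. The 5th vertex is Riga.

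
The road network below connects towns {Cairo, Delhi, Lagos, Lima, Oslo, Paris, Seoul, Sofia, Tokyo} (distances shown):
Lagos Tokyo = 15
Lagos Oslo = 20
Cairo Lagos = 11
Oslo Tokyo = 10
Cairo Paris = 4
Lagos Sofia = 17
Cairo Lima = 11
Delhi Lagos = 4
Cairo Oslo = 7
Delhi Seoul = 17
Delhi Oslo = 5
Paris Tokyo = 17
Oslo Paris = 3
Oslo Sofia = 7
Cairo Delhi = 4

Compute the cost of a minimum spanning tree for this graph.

Prim, starting at Seoul.
Step 1: cheapest edge leaving the tree is Delhi Seoul (17); add Delhi.
Step 2: cheapest edge leaving the tree is Cairo Delhi (4); add Cairo.
Step 3: cheapest edge leaving the tree is Delhi Lagos (4); add Lagos.
Step 4: cheapest edge leaving the tree is Cairo Paris (4); add Paris.
Step 5: cheapest edge leaving the tree is Oslo Paris (3); add Oslo.
Step 6: cheapest edge leaving the tree is Oslo Sofia (7); add Sofia.
Step 7: cheapest edge leaving the tree is Oslo Tokyo (10); add Tokyo.
Step 8: cheapest edge leaving the tree is Cairo Lima (11); add Lima.
MST edges: Delhi Seoul, Cairo Delhi, Delhi Lagos, Cairo Paris, Oslo Paris, Oslo Sofia, Oslo Tokyo, Cairo Lima; total weight 17+4+4+4+3+7+10+11 = 60.

60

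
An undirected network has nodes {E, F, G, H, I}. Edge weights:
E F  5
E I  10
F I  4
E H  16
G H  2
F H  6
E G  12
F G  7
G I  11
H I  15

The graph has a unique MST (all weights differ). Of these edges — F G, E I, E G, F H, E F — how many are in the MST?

Kruskal's algorithm — process edges by increasing weight (ties by edge label):
G H (2): add. Components now {E} {F} {G,H} {I}
F I (4): add. Components now {E} {F,I} {G,H}
E F (5): add. Components now {E,F,I} {G,H}
F H (6): add. Components now {E,F,G,H,I}
MST edge set: {G H, F I, E F, F H}.
Of the listed edges, {F H, E F} are in the MST → 2.

2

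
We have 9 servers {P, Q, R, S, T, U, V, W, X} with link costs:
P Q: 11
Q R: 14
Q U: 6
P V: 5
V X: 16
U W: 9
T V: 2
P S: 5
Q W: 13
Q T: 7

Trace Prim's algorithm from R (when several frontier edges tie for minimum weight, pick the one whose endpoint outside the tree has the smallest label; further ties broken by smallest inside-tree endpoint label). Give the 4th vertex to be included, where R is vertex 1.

Grow the tree from R using Prim:
Step 1: cheapest edge leaving the tree is Q R (14); add Q.
Step 2: cheapest edge leaving the tree is Q U (6); add U.
Step 3: cheapest edge leaving the tree is Q T (7); add T.
Step 4: cheapest edge leaving the tree is T V (2); add V.
Step 5: cheapest edge leaving the tree is P V (5); add P.
Step 6: cheapest edge leaving the tree is P S (5); add S.
Step 7: cheapest edge leaving the tree is U W (9); add W.
Step 8: cheapest edge leaving the tree is V X (16); add X.
Vertex order: R, Q, U, T, V, P, S, W, X. The 4th vertex is T.

T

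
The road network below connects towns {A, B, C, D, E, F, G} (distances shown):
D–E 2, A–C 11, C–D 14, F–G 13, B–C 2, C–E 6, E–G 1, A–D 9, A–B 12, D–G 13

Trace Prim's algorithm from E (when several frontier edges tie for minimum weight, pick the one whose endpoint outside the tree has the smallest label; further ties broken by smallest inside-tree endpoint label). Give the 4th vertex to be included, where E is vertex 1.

C

Prim, starting at E.
Step 1: frontier [E–G 1, D–E 2, C–E 6] → take E–G (1); add G.
Step 2: frontier [D–E 2, C–E 6, D–G 13, F–G 13] → take D–E (2); add D.
Step 3: frontier [A–D 9, C–D 14, C–E 6, F–G 13] → take C–E (6); add C.
Step 4: frontier [B–C 2, A–C 11, A–D 9, F–G 13] → take B–C (2); add B.
Step 5: frontier [A–B 12, A–C 11, A–D 9, F–G 13] → take A–D (9); add A.
Step 6: frontier [F–G 13] → take F–G (13); add F.
Vertex order: E, G, D, C, B, A, F. The 4th vertex is C.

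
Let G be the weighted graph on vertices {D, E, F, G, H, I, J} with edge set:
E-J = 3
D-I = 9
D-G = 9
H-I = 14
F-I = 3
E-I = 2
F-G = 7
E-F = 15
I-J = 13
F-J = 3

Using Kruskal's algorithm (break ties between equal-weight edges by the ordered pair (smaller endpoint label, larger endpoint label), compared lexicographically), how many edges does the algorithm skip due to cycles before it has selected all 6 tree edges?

3

Sort edges by weight, then run Kruskal:
E-I (2): add — endpoints in different components.
E-J (3): add — endpoints in different components.
F-I (3): add — endpoints in different components.
F-J (3): skip — F and J already connected.
F-G (7): add — endpoints in different components.
D-G (9): add — endpoints in different components.
D-I (9): skip — D and I already connected.
I-J (13): skip — I and J already connected.
H-I (14): add — endpoints in different components.
Edges rejected before the tree was complete: 3.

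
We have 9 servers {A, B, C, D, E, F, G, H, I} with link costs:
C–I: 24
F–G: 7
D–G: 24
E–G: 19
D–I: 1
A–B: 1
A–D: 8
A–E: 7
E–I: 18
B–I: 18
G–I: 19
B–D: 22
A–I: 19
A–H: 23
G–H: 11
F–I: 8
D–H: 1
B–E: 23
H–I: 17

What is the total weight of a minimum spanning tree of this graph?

Kruskal: consider edges lightest-first.
A–B (1): add — endpoints in different components.
D–H (1): add — endpoints in different components.
D–I (1): add — endpoints in different components.
A–E (7): add — endpoints in different components.
F–G (7): add — endpoints in different components.
A–D (8): add — endpoints in different components.
F–I (8): add — endpoints in different components.
G–H (11): skip — G and H already connected.
H–I (17): skip — H and I already connected.
B–I (18): skip — B and I already connected.
E–I (18): skip — E and I already connected.
A–I (19): skip — A and I already connected.
E–G (19): skip — E and G already connected.
G–I (19): skip — G and I already connected.
B–D (22): skip — B and D already connected.
A–H (23): skip — A and H already connected.
B–E (23): skip — B and E already connected.
C–I (24): add — endpoints in different components.
MST edges: A–B, D–H, D–I, A–E, F–G, A–D, F–I, C–I; total weight 1+1+1+7+7+8+8+24 = 57.

57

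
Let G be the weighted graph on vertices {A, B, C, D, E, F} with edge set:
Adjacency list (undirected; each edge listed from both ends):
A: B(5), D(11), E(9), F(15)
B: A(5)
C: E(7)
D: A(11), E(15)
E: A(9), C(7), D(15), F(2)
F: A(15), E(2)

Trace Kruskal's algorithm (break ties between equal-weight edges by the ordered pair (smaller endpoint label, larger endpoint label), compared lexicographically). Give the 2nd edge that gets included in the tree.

A-B

Kruskal: consider edges lightest-first.
E–F (2): add. Components now {A} {B} {C} {D} {E,F}
A–B (5): add. Components now {A,B} {C} {D} {E,F}
C–E (7): add. Components now {A,B} {C,E,F} {D}
A–E (9): add. Components now {A,B,C,E,F} {D}
A–D (11): add. Components now {A,B,C,D,E,F}
The 2nd edge added is A–B.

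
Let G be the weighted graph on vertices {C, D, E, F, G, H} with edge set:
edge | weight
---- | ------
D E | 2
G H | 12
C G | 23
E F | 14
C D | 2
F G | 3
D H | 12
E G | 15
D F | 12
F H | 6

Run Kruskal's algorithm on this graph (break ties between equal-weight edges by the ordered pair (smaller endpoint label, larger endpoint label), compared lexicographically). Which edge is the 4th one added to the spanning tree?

Sort edges by weight, then run Kruskal:
C D (2): add — endpoints in different components.
D E (2): add — endpoints in different components.
F G (3): add — endpoints in different components.
F H (6): add — endpoints in different components.
D F (12): add — endpoints in different components.
The 4th edge added is F H.

F-H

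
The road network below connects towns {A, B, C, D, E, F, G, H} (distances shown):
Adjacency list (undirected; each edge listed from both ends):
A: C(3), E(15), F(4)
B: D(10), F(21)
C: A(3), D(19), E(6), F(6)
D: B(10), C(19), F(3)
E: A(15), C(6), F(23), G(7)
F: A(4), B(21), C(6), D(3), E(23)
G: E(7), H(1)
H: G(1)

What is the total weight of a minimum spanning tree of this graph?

Prim, starting at G.
Step 1: frontier [G H 1, E G 7] → take G H (1); add H.
Step 2: frontier [E G 7] → take E G (7); add E.
Step 3: frontier [C E 6, A E 15, E F 23] → take C E (6); add C.
Step 4: frontier [A C 3, C F 6, C D 19, A E 15, E F 23] → take A C (3); add A.
Step 5: frontier [A F 4, C F 6, C D 19, E F 23] → take A F (4); add F.
Step 6: frontier [C D 19, D F 3, B F 21] → take D F (3); add D.
Step 7: frontier [B D 10, B F 21] → take B D (10); add B.
MST edges: G H, E G, C E, A C, A F, D F, B D; total weight 1+7+6+3+4+3+10 = 34.

34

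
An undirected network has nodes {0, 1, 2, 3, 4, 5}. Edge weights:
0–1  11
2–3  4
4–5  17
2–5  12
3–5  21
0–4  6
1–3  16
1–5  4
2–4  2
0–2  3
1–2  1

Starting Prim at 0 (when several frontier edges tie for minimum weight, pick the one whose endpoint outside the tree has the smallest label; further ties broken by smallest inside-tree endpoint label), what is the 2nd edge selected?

1-2

Prim's algorithm from 0:
Step 1: frontier [0–2 3, 0–4 6, 0–1 11] → take 0–2 (3); add 2.
Step 2: frontier [0–4 6, 0–1 11, 1–2 1, 2–4 2, 2–3 4, 2–5 12] → take 1–2 (1); add 1.
Step 3: frontier [0–4 6, 1–5 4, 1–3 16, 2–4 2, 2–3 4, 2–5 12] → take 2–4 (2); add 4.
Step 4: frontier [1–5 4, 1–3 16, 2–3 4, 2–5 12, 4–5 17] → take 2–3 (4); add 3.
Step 5: frontier [1–5 4, 2–5 12, 3–5 21, 4–5 17] → take 1–5 (4); add 5.
The 2nd edge added is 1–2.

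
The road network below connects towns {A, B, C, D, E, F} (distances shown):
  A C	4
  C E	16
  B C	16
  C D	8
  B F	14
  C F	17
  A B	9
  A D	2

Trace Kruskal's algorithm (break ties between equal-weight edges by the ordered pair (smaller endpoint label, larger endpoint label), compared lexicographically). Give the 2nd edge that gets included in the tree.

Kruskal's algorithm — process edges by increasing weight (ties by edge label):
A D (2): add. Components now {A,D} {B} {C} {E} {F}
A C (4): add. Components now {A,C,D} {B} {E} {F}
C D (8): skip — C and D already connected.
A B (9): add. Components now {A,B,C,D} {E} {F}
B F (14): add. Components now {A,B,C,D,F} {E}
B C (16): skip — B and C already connected.
C E (16): add. Components now {A,B,C,D,E,F}
The 2nd edge added is A C.

A-C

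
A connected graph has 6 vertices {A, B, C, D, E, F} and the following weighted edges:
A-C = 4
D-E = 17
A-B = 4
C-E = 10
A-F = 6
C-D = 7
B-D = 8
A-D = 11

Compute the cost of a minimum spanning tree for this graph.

Prim, starting at F.
Step 1: cheapest edge leaving the tree is A-F (6); add A.
Step 2: cheapest edge leaving the tree is A-B (4); add B.
Step 3: cheapest edge leaving the tree is A-C (4); add C.
Step 4: cheapest edge leaving the tree is C-D (7); add D.
Step 5: cheapest edge leaving the tree is C-E (10); add E.
MST edges: A-F, A-B, A-C, C-D, C-E; total weight 6+4+4+7+10 = 31.

31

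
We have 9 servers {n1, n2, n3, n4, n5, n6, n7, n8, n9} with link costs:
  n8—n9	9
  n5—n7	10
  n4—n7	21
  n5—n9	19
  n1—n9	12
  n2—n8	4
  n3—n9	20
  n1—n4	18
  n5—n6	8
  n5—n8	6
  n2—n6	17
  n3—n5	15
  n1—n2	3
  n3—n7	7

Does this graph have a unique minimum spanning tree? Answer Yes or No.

Yes

Kruskal's algorithm — process edges by increasing weight (ties by edge label):
n1—n2 (3): add — endpoints in different components.
n2—n8 (4): add — endpoints in different components.
n5—n8 (6): add — endpoints in different components.
n3—n7 (7): add — endpoints in different components.
n5—n6 (8): add — endpoints in different components.
n8—n9 (9): add — endpoints in different components.
n5—n7 (10): add — endpoints in different components.
n1—n9 (12): skip — n9 and n1 already connected.
n3—n5 (15): skip — n3 and n5 already connected.
n2—n6 (17): skip — n6 and n2 already connected.
n1—n4 (18): add — endpoints in different components.
Every non-tree edge has weight strictly greater than the heaviest edge on the tree path between its endpoints, so the MST is unique.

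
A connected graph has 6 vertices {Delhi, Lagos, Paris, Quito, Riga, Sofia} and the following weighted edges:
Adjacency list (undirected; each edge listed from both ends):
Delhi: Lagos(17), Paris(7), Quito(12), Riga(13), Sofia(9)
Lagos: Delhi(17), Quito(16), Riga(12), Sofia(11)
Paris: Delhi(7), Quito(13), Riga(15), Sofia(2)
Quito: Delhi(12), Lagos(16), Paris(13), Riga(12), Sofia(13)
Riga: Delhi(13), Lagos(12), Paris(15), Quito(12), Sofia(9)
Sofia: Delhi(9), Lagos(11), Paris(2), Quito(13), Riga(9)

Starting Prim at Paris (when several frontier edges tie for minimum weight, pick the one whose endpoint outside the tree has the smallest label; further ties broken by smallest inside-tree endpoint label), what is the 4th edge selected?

Lagos-Sofia

Grow the tree from Paris using Prim:
Step 1: frontier [Paris–Sofia 2, Delhi–Paris 7, Paris–Quito 13, Paris–Riga 15] → take Paris–Sofia (2); add Sofia.
Step 2: frontier [Delhi–Paris 7, Paris–Quito 13, Paris–Riga 15, Delhi–Sofia 9, Riga–Sofia 9, Lagos–Sofia 11, Quito–Sofia 13] → take Delhi–Paris (7); add Delhi.
Step 3: frontier [Delhi–Quito 12, Delhi–Riga 13, Delhi–Lagos 17, Paris–Quito 13, Paris–Riga 15, Riga–Sofia 9, Lagos–Sofia 11, Quito–Sofia 13] → take Riga–Sofia (9); add Riga.
Step 4: frontier [Delhi–Quito 12, Delhi–Lagos 17, Paris–Quito 13, Lagos–Riga 12, Quito–Riga 12, Lagos–Sofia 11, Quito–Sofia 13] → take Lagos–Sofia (11); add Lagos.
Step 5: frontier [Delhi–Quito 12, Lagos–Quito 16, Paris–Quito 13, Quito–Riga 12, Quito–Sofia 13] → take Delhi–Quito (12); add Quito.
The 4th edge added is Lagos–Sofia.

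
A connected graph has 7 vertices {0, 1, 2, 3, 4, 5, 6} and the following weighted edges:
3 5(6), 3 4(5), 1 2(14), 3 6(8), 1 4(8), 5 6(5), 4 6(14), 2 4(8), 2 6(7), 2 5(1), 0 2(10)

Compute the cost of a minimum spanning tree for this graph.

Kruskal: consider edges lightest-first.
2 5 (1): add. Components now {0} {1} {2,5} {3} {4} {6}
3 4 (5): add. Components now {0} {1} {2,5} {3,4} {6}
5 6 (5): add. Components now {0} {1} {2,5,6} {3,4}
3 5 (6): add. Components now {0} {1} {2,3,4,5,6}
2 6 (7): skip — 2 and 6 already connected.
1 4 (8): add. Components now {0} {1,2,3,4,5,6}
2 4 (8): skip — 2 and 4 already connected.
3 6 (8): skip — 3 and 6 already connected.
0 2 (10): add. Components now {0,1,2,3,4,5,6}
MST edges: 2 5, 3 4, 5 6, 3 5, 1 4, 0 2; total weight 1+5+5+6+8+10 = 35.

35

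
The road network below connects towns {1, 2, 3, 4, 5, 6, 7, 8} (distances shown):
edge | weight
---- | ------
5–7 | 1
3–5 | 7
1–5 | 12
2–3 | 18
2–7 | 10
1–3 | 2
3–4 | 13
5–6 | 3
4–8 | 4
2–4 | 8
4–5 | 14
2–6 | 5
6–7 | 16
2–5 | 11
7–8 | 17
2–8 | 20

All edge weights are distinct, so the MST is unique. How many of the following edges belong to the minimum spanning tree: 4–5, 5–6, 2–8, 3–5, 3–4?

Kruskal's algorithm — process edges by increasing weight (ties by edge label):
5–7 (1): add — endpoints in different components.
1–3 (2): add — endpoints in different components.
5–6 (3): add — endpoints in different components.
4–8 (4): add — endpoints in different components.
2–6 (5): add — endpoints in different components.
3–5 (7): add — endpoints in different components.
2–4 (8): add — endpoints in different components.
MST edge set: {5–7, 1–3, 5–6, 4–8, 2–6, 3–5, 2–4}.
Of the listed edges, {5–6, 3–5} are in the MST → 2.

2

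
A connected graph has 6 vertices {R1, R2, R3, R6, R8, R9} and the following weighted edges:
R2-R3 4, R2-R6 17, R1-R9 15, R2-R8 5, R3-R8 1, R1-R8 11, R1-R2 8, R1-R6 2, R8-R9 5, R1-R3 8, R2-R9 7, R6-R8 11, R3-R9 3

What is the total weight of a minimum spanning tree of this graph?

Grow the tree from R9 using Prim:
Step 1: cheapest edge leaving the tree is R3-R9 (3); add R3.
Step 2: cheapest edge leaving the tree is R3-R8 (1); add R8.
Step 3: cheapest edge leaving the tree is R2-R3 (4); add R2.
Step 4: cheapest edge leaving the tree is R1-R2 (8); add R1.
Step 5: cheapest edge leaving the tree is R1-R6 (2); add R6.
MST edges: R3-R9, R3-R8, R2-R3, R1-R2, R1-R6; total weight 3+1+4+8+2 = 18.

18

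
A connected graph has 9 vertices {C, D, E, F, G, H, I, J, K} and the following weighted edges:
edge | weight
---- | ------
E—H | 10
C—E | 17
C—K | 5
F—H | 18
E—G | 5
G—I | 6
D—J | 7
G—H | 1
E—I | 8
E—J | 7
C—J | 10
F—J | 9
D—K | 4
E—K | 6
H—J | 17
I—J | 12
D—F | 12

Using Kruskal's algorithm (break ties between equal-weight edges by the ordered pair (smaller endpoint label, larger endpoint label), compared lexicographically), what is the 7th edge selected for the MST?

D-J

Kruskal's algorithm — process edges by increasing weight (ties by edge label):
G—H (1): add — endpoints in different components.
D—K (4): add — endpoints in different components.
C—K (5): add — endpoints in different components.
E—G (5): add — endpoints in different components.
E—K (6): add — endpoints in different components.
G—I (6): add — endpoints in different components.
D—J (7): add — endpoints in different components.
E—J (7): skip — E and J already connected.
E—I (8): skip — E and I already connected.
F—J (9): add — endpoints in different components.
The 7th edge added is D—J.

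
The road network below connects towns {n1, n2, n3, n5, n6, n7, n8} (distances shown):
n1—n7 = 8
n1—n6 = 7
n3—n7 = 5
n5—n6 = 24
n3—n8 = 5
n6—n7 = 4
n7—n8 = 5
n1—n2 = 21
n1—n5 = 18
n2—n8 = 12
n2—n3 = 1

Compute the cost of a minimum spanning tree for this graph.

40

Sort edges by weight, then run Kruskal:
n2—n3 (1): add. Components now {n7} {n6} {n5} {n2,n3} {n1} {n8}
n6—n7 (4): add. Components now {n6,n7} {n5} {n2,n3} {n1} {n8}
n3—n7 (5): add. Components now {n2,n3,n6,n7} {n5} {n1} {n8}
n3—n8 (5): add. Components now {n2,n3,n6,n7,n8} {n5} {n1}
n7—n8 (5): skip — n7 and n8 already connected.
n1—n6 (7): add. Components now {n1,n2,n3,n6,n7,n8} {n5}
n1—n7 (8): skip — n7 and n1 already connected.
n2—n8 (12): skip — n2 and n8 already connected.
n1—n5 (18): add. Components now {n1,n2,n3,n5,n6,n7,n8}
MST edges: n2—n3, n6—n7, n3—n7, n3—n8, n1—n6, n1—n5; total weight 1+4+5+5+7+18 = 40.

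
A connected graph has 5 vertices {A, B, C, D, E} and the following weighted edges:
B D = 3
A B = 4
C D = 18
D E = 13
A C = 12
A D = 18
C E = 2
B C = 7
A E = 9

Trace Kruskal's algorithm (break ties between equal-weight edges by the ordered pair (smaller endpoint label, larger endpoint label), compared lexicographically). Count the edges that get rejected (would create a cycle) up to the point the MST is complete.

0

Sort edges by weight, then run Kruskal:
C E (2): add. Components now {A} {B} {C,E} {D}
B D (3): add. Components now {A} {B,D} {C,E}
A B (4): add. Components now {A,B,D} {C,E}
B C (7): add. Components now {A,B,C,D,E}
Edges rejected before the tree was complete: 0.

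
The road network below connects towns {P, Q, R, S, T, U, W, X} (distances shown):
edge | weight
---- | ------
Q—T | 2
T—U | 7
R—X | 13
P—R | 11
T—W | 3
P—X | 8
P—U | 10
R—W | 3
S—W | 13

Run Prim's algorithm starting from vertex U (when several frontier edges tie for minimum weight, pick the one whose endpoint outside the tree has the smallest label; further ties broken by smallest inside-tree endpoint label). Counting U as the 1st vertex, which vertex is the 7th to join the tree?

X

Prim's algorithm from U:
Step 1: frontier [T—U 7, P—U 10] → take T—U (7); add T.
Step 2: frontier [Q—T 2, T—W 3, P—U 10] → take Q—T (2); add Q.
Step 3: frontier [T—W 3, P—U 10] → take T—W (3); add W.
Step 4: frontier [P—U 10, R—W 3, S—W 13] → take R—W (3); add R.
Step 5: frontier [P—R 11, R—X 13, P—U 10, S—W 13] → take P—U (10); add P.
Step 6: frontier [P—X 8, R—X 13, S—W 13] → take P—X (8); add X.
Step 7: frontier [S—W 13] → take S—W (13); add S.
Vertex order: U, T, Q, W, R, P, X, S. The 7th vertex is X.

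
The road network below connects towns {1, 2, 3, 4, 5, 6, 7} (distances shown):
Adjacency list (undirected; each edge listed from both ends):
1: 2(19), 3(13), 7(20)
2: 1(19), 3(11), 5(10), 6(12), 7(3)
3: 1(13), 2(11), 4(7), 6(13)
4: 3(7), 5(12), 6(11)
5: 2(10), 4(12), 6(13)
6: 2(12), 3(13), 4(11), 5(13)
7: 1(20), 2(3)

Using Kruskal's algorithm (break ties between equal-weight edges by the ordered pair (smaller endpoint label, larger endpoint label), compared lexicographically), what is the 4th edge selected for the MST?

Kruskal: consider edges lightest-first.
2-7 (3): add — endpoints in different components.
3-4 (7): add — endpoints in different components.
2-5 (10): add — endpoints in different components.
2-3 (11): add — endpoints in different components.
4-6 (11): add — endpoints in different components.
2-6 (12): skip — 2 and 6 already connected.
4-5 (12): skip — 4 and 5 already connected.
1-3 (13): add — endpoints in different components.
The 4th edge added is 2-3.

2-3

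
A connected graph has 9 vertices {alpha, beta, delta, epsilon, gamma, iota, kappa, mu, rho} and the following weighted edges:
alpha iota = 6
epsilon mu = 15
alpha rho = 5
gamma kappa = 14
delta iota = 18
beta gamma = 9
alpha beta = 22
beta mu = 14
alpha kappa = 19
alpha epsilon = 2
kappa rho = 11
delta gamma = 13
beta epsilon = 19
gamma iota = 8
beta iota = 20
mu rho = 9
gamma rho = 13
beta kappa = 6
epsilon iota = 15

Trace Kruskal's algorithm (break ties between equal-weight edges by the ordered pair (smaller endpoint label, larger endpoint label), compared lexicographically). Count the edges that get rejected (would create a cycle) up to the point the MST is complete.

1

Kruskal: consider edges lightest-first.
alpha epsilon (2): add — endpoints in different components.
alpha rho (5): add — endpoints in different components.
alpha iota (6): add — endpoints in different components.
beta kappa (6): add — endpoints in different components.
gamma iota (8): add — endpoints in different components.
beta gamma (9): add — endpoints in different components.
mu rho (9): add — endpoints in different components.
kappa rho (11): skip — kappa and rho already connected.
delta gamma (13): add — endpoints in different components.
Edges rejected before the tree was complete: 1.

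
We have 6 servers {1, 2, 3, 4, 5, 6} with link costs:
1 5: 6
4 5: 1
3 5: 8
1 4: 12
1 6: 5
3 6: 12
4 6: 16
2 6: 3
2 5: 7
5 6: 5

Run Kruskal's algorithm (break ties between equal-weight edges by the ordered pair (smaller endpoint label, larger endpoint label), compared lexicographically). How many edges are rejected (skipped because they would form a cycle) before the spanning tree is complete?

2

Sort edges by weight, then run Kruskal:
4 5 (1): add — endpoints in different components.
2 6 (3): add — endpoints in different components.
1 6 (5): add — endpoints in different components.
5 6 (5): add — endpoints in different components.
1 5 (6): skip — 1 and 5 already connected.
2 5 (7): skip — 2 and 5 already connected.
3 5 (8): add — endpoints in different components.
Edges rejected before the tree was complete: 2.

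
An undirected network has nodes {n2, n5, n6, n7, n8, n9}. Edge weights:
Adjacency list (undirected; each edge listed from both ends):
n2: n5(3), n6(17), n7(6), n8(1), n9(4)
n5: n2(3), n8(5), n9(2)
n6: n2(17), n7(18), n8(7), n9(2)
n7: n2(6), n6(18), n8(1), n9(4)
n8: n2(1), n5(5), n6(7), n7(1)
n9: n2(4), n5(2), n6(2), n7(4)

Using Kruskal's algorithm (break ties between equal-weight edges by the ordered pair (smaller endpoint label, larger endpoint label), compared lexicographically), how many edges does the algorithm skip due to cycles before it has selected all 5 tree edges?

0

Sort edges by weight, then run Kruskal:
n2 n8 (1): add — endpoints in different components.
n7 n8 (1): add — endpoints in different components.
n5 n9 (2): add — endpoints in different components.
n6 n9 (2): add — endpoints in different components.
n2 n5 (3): add — endpoints in different components.
Edges rejected before the tree was complete: 0.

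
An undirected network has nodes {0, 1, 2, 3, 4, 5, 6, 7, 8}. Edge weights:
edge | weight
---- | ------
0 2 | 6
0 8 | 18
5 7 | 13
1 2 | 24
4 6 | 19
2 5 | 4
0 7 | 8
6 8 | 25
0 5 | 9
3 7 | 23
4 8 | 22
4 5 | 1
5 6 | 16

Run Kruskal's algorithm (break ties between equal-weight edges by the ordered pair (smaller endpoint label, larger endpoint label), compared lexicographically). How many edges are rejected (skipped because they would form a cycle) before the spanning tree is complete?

4

Kruskal: consider edges lightest-first.
4 5 (1): add — endpoints in different components.
2 5 (4): add — endpoints in different components.
0 2 (6): add — endpoints in different components.
0 7 (8): add — endpoints in different components.
0 5 (9): skip — 0 and 5 already connected.
5 7 (13): skip — 5 and 7 already connected.
5 6 (16): add — endpoints in different components.
0 8 (18): add — endpoints in different components.
4 6 (19): skip — 4 and 6 already connected.
4 8 (22): skip — 4 and 8 already connected.
3 7 (23): add — endpoints in different components.
1 2 (24): add — endpoints in different components.
Edges rejected before the tree was complete: 4.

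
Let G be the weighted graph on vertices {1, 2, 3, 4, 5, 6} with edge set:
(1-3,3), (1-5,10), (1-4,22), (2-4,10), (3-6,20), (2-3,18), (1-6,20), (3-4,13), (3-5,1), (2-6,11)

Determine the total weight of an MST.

Grow the tree from 3 using Prim:
Step 1: cheapest edge leaving the tree is 3-5 (1); add 5.
Step 2: cheapest edge leaving the tree is 1-3 (3); add 1.
Step 3: cheapest edge leaving the tree is 3-4 (13); add 4.
Step 4: cheapest edge leaving the tree is 2-4 (10); add 2.
Step 5: cheapest edge leaving the tree is 2-6 (11); add 6.
MST edges: 3-5, 1-3, 3-4, 2-4, 2-6; total weight 1+3+13+10+11 = 38.

38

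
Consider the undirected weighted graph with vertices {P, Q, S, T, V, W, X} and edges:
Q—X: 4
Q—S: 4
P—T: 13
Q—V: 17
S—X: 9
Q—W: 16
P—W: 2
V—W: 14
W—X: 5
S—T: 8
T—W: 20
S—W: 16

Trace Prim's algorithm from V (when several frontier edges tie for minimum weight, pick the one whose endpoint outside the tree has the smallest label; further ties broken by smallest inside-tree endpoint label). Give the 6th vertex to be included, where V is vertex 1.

Prim's algorithm from V:
Step 1: cheapest edge leaving the tree is V—W (14); add W.
Step 2: cheapest edge leaving the tree is P—W (2); add P.
Step 3: cheapest edge leaving the tree is W—X (5); add X.
Step 4: cheapest edge leaving the tree is Q—X (4); add Q.
Step 5: cheapest edge leaving the tree is Q—S (4); add S.
Step 6: cheapest edge leaving the tree is S—T (8); add T.
Vertex order: V, W, P, X, Q, S, T. The 6th vertex is S.

S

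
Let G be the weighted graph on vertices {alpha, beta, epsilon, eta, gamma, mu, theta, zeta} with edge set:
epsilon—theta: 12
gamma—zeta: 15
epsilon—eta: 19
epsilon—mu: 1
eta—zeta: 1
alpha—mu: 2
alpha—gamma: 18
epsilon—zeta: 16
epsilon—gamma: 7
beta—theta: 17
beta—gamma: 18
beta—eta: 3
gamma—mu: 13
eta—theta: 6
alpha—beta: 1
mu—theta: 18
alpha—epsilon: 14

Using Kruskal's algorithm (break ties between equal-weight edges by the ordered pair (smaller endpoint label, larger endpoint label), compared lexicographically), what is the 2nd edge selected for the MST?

Kruskal's algorithm — process edges by increasing weight (ties by edge label):
alpha—beta (1): add — endpoints in different components.
epsilon—mu (1): add — endpoints in different components.
eta—zeta (1): add — endpoints in different components.
alpha—mu (2): add — endpoints in different components.
beta—eta (3): add — endpoints in different components.
eta—theta (6): add — endpoints in different components.
epsilon—gamma (7): add — endpoints in different components.
The 2nd edge added is epsilon—mu.

epsilon-mu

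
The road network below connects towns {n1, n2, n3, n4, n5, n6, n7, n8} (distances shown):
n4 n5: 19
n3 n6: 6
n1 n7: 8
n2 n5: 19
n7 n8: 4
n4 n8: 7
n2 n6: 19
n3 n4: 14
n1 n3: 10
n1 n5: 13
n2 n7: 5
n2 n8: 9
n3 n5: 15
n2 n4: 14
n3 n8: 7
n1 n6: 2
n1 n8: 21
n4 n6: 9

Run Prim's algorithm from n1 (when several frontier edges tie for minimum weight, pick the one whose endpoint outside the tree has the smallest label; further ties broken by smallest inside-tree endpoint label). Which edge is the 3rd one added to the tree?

Prim, starting at n1.
Step 1: cheapest edge leaving the tree is n1 n6 (2); add n6.
Step 2: cheapest edge leaving the tree is n3 n6 (6); add n3.
Step 3: cheapest edge leaving the tree is n3 n8 (7); add n8.
Step 4: cheapest edge leaving the tree is n7 n8 (4); add n7.
Step 5: cheapest edge leaving the tree is n2 n7 (5); add n2.
Step 6: cheapest edge leaving the tree is n4 n8 (7); add n4.
Step 7: cheapest edge leaving the tree is n1 n5 (13); add n5.
The 3rd edge added is n3 n8.

n3-n8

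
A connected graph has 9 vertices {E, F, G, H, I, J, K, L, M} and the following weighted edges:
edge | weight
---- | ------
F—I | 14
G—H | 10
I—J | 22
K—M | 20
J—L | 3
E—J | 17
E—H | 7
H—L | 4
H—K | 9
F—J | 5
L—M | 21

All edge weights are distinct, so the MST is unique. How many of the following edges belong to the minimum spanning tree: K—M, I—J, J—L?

2

Kruskal's algorithm — process edges by increasing weight (ties by edge label):
J—L (3): add — endpoints in different components.
H—L (4): add — endpoints in different components.
F—J (5): add — endpoints in different components.
E—H (7): add — endpoints in different components.
H—K (9): add — endpoints in different components.
G—H (10): add — endpoints in different components.
F—I (14): add — endpoints in different components.
E—J (17): skip — E and J already connected.
K—M (20): add — endpoints in different components.
MST edge set: {J—L, H—L, F—J, E—H, H—K, G—H, F—I, K—M}.
Of the listed edges, {K—M, J—L} are in the MST → 2.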